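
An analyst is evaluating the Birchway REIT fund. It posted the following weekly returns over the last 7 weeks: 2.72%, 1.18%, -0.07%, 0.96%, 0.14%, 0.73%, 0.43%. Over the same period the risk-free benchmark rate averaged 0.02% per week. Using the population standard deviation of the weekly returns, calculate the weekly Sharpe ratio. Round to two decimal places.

Mean return μ = 6.090 / 7 = 0.8700%
Σ(r − μ)² = (2.72 − 0.8700)² + (1.18 − 0.8700)² + (-0.07 − 0.8700)² + … = 5.1564
σ = √[5.1564 / 7] = 0.8583%
Sharpe = (μ − rf) / σ = (0.8700 − 0.02) / 0.8583 = 0.8500 / 0.8583 = 0.9903

0.99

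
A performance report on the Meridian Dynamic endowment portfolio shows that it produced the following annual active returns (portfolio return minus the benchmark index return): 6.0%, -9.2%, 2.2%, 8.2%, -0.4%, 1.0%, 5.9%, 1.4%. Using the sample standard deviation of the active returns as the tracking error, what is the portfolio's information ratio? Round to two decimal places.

r̄ = (6 − 9.2 + 2.2 + 8.2 − 0.4 + 1 + 5.9 + 1.4) / 8 = 1.8875%
Σ(r − r̄)² = (6 − 1.8875)² + (-9.2 − 1.8875)² + … = 202.1488
sample σ = √(202.1488 / 7) = √28.8784 = 5.3739%
IR = r̄ / tracking error = 1.8875 / 5.3739 = 0.3512

0.35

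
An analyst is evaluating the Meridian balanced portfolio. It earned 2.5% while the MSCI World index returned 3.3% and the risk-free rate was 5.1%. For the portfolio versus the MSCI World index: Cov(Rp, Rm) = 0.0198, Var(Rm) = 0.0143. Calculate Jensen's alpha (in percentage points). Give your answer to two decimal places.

-0.11

β = Cov / Var = 0.0198 / 0.0143 = 1.3846
E[R] = Rf + β(Rm − Rf) = 5.1% + 1.3846 × (3.3% − 5.1%) = 2.6077%
α = Rp − E[R] = 2.5% − 2.6077% = -0.1077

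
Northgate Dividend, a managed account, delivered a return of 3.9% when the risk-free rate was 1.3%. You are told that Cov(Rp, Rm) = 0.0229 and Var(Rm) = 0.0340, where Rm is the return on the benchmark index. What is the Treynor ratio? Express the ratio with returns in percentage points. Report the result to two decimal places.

β = Cov / Var = 0.0229 / 0.0340 = 0.6735
Treynor = (Rp − Rf) / β = (3.9% − 1.3%) / 0.6735 = 2.60 / 0.6735 = 3.8604

3.86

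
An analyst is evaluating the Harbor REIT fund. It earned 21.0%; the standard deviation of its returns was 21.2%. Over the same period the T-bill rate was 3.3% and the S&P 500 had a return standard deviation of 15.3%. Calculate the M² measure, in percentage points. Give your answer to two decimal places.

16.07

Sharpe = (Rp − Rf) / σp = (21.0% − 3.3%) / 21.2% = 0.8349
M² = Rf + Sharpe × σm = 3.3% + 0.8349 × 15.3% = 16.0740%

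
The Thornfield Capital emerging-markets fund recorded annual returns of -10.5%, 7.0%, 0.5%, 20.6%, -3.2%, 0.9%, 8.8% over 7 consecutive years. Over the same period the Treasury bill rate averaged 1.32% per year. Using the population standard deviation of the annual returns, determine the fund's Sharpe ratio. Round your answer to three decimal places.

r̄ = (-10.5 + 7 + 0.5 + 20.6 − 3.2 + 0.9 + 8.8) / 7 = 24.10 / 7 = 3.4429%
Σ(r − r̄)² = (-10.5 − 3.4429)² + (7 − 3.4429)² + … = 589.3771
σ = √[589.3771 / 7] = 9.1759%
Sharpe = (r̄ − rf) / σ = (3.4429 − 1.32) / 9.1759 = 2.1229 / 9.1759 = 0.2314

0.231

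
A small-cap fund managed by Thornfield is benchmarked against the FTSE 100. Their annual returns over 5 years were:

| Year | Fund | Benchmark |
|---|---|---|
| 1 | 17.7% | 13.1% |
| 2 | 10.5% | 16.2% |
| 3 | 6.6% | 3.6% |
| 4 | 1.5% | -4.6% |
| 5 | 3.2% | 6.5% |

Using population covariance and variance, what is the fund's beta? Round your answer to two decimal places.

r̄p = 7.9000%,  r̄m = 6.9600%
Cov = Σ(rp − r̄p)(rm − r̄m) / 5 = 32.9420
Var(rm) = Σ(rm − r̄m)² / 5 = 53.6424
β = Cov / Var = 32.9420 / 53.6424 = 0.6141

0.61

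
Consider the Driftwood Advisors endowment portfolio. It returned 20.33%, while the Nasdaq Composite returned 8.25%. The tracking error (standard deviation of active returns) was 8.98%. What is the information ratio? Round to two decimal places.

IR = (Rp − Rb) / TE = (20.33% − 8.25%) / 8.98% = 12.08% / 8.98% = 1.3452

1.35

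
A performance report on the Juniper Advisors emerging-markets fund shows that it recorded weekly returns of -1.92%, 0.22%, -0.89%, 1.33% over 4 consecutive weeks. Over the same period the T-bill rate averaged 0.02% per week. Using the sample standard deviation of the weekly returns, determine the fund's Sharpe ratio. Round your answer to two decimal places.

Mean return μ = -1.260 / 4 = -0.3150%
Σ(r − μ)² = 5.8989; sample σ = √(5.8989/3) = 1.4022%
Sharpe = (μ − rf) / σ = (-0.3150 − 0.02) / 1.4022 = -0.3350 / 1.4022 = -0.2389

-0.24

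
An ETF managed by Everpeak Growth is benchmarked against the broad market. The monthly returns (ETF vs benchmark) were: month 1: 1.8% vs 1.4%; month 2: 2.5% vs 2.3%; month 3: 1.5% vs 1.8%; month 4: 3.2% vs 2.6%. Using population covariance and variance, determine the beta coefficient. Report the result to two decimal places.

r̄p = 2.2500%,  r̄m = 2.0250%
Cov = Σ(rp − r̄p)(rm − r̄m) / 4 = 0.2663
Var(rm) = Σ(rm − r̄m)² / 4 = 0.2119
β = Cov / Var = 0.2663 / 0.2119 = 1.2567

1.26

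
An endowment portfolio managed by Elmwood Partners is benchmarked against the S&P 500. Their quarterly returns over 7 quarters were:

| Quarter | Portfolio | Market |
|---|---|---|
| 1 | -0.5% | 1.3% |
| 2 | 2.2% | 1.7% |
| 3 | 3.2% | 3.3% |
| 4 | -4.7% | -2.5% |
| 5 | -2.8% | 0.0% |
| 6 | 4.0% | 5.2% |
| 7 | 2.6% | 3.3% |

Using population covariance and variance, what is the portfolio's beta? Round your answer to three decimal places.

1.255

r̄p = 0.5714%,  r̄m = 1.7571%
Cov = Σ(rp − r̄p)(rm − r̄m) / 7 = 6.8216
Var(rm) = Σ(rm − r̄m)² / 7 = 5.4339
β = Cov / Var = 6.8216 / 5.4339 = 1.2554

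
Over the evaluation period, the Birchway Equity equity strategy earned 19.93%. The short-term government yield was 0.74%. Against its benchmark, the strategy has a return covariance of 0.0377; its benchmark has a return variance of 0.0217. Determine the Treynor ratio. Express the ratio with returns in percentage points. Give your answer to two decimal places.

11.05

β = Cov / Var = 0.0377 / 0.0217 = 1.7373
Treynor = (Rp − Rf) / β = (19.93% − 0.74%) / 1.7373 = 19.19 / 1.7373 = 11.0459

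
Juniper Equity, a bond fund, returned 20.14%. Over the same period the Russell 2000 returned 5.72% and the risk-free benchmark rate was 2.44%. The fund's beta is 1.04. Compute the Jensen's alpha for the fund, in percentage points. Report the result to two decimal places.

14.29

CAPM expected return = Rf + β(Rm − Rf) = 2.44% + 1.04 × (5.72% − 2.44%) = 2.44 + 1.04 × 3.28 = 5.8512%
Jensen's α = Rp − E[R] = 20.14% − 5.8512% = 14.2888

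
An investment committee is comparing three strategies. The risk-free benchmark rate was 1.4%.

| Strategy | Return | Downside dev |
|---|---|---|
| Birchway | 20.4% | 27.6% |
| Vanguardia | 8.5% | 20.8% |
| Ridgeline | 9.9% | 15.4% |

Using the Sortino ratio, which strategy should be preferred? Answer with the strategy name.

Birchway: Sortino ratio = (20.4% − 1.4%) / 27.6% = 0.688
Vanguardia: Sortino ratio = (8.5% − 1.4%) / 20.8% = 0.341
Ridgeline: Sortino ratio = (9.9% − 1.4%) / 15.4% = 0.552
Highest: Birchway (0.688).

Birchway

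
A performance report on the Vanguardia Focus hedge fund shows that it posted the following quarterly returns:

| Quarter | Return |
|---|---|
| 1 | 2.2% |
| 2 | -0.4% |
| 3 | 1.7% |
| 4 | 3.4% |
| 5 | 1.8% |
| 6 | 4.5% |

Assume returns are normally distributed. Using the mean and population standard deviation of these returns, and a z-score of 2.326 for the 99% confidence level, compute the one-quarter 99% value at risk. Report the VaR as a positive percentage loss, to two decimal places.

1.34

Mean return μ = 13.20 / 6 = 2.2000%
Σ(r − μ)² = (2.2 − 2.2000)² + (-0.4 − 2.2000)² + … = 13.9000
σ = √[13.9000 / 6] = 1.5221%
VaR = −(μ − z·σ) = −(2.2000 − 2.326 × 1.5221) = −(-1.3404) = 1.3404%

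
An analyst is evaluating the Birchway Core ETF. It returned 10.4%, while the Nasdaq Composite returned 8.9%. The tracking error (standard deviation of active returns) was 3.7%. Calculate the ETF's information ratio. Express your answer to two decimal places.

IR = (Rp − Rb) / TE = (10.4% − 8.9%) / 3.7% = 1.50% / 3.7% = 0.4054

0.41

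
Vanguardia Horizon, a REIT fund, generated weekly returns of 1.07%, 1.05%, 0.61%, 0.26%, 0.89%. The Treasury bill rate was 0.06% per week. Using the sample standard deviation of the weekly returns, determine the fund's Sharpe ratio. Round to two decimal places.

Mean return μ = 3.880 / 5 = 0.7760%
Sample σ = √[Σ(r − μ)² / 4] = √[0.4683 / 4] = √0.1171 = 0.3422%
Sharpe = (μ − rf) / σ = (0.7760 − 0.06) / 0.3422 = 0.7160 / 0.3422 = 2.0923

2.09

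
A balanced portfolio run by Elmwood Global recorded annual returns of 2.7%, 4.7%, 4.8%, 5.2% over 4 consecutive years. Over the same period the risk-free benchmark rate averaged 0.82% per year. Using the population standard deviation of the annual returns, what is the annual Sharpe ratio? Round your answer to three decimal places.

r̄ = (2.7 + 4.7 + 4.8 + 5.2) / 4 = 4.3500%
Σ(r − r̄)² = (2.7 − 4.3500)² + (4.7 − 4.3500)² + … = 3.7700
σ = √[3.7700 / 4] = 0.9708%
Sharpe = (r̄ − rf) / σ = (4.3500 − 0.82) / 0.9708 = 3.5300 / 0.9708 = 3.6362

3.636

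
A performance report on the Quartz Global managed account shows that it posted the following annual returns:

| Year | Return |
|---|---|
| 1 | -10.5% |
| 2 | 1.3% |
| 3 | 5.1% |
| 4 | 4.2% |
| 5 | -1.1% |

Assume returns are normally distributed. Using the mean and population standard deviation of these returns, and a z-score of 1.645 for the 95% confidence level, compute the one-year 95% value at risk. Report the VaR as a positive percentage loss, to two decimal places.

9.41

Mean return r̄ = -1.00 / 5 = -0.2000%
Σ(r − r̄)² = 156.6000; population σ = √(156.6000/5) = 5.5964%
VaR = −(r̄ − z·σ) = −(-0.2000 − 1.645 × 5.5964) = −(-9.4061) = 9.4061%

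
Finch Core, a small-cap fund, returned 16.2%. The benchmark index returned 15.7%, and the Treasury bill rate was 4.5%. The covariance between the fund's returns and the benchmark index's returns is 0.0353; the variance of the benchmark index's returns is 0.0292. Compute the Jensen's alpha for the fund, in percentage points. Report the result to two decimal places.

β = Cov / Var = 0.0353 / 0.0292 = 1.2089
E[R] = Rf + β(Rm − Rf) = 4.5% + 1.2089 × (15.7% − 4.5%) = 18.0397%
α = Rp − E[R] = 16.2% − 18.0397% = -1.8397

-1.84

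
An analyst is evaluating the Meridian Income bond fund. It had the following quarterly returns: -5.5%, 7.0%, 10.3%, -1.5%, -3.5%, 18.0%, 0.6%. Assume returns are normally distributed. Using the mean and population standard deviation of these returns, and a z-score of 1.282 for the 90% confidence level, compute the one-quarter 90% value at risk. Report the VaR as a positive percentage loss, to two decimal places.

r̄ = (-5.5 + 7 + 10.3 − 1.5 − 3.5 + 18 + 0.6) / 7 = 3.6286%
Population std dev = √[432.0343 / 7] = 7.8562%
VaR = −(r̄ − z·σ) = −(3.6286 − 1.282 × 7.8562) = −(-6.4430) = 6.4430%

6.44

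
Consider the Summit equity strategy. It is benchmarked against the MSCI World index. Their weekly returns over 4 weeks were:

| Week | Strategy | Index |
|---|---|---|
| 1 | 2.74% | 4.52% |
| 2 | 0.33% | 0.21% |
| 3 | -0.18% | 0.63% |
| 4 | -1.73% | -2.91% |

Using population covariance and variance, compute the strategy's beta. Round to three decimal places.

r̄p = 0.2900%,  r̄m = 0.6125%
Cov = Σ(rp − r̄p)(rm − r̄m) / 4 = 4.1661
Var(rm) = Σ(rm − r̄m)² / 4 = 6.9597
β = Cov / Var = 4.1661 / 6.9597 = 0.5986

0.599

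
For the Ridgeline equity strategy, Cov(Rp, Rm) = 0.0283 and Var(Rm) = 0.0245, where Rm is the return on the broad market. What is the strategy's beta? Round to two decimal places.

1.16

β = Cov(Rp, Rm) / Var(Rm) = 0.0283 / 0.0245 = 1.1551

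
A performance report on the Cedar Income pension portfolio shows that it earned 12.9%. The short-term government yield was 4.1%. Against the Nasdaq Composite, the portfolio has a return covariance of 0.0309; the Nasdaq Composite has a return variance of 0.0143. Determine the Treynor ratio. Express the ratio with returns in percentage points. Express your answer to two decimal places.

β = Cov / Var = 0.0309 / 0.0143 = 2.1608
Treynor = (Rp − Rf) / β = (12.9% − 4.1%) / 2.1608 = 8.80 / 2.1608 = 4.0726

4.07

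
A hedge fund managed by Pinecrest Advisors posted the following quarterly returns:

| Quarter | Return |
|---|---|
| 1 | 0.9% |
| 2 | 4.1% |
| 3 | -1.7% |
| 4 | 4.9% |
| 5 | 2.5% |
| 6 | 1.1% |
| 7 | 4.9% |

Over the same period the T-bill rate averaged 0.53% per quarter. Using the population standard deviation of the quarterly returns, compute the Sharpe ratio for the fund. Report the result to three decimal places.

0.817

Mean return r̄ = 16.70 / 7 = 2.3857%
Population σ = √[Σ(r − r̄)² / 7] = √[36.1486 / 7] = √5.1641 = 2.2725%
Sharpe = (r̄ − rf) / σ = (2.3857 − 0.53) / 2.2725 = 1.8557 / 2.2725 = 0.8166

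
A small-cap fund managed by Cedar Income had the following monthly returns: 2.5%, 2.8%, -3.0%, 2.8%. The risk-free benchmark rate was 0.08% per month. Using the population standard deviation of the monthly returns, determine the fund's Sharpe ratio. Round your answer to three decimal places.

r̄ = (2.5 + 2.8 − 3 + 2.8) / 4 = 1.2750%
Population σ = √[Σ(r − r̄)² / 4] = √[24.4275 / 4] = √6.1069 = 2.4712%
Sharpe = (r̄ − rf) / σ = (1.2750 − 0.08) / 2.4712 = 1.1950 / 2.4712 = 0.4836

0.484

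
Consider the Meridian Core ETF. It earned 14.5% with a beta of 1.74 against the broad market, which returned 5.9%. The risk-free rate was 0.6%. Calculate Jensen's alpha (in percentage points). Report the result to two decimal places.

CAPM expected return = Rf + β(Rm − Rf) = 0.6% + 1.74 × (5.9% − 0.6%) = 0.6 + 1.74 × 5.30 = 9.8220%
Jensen's α = Rp − E[R] = 14.5% − 9.8220% = 4.6780

4.68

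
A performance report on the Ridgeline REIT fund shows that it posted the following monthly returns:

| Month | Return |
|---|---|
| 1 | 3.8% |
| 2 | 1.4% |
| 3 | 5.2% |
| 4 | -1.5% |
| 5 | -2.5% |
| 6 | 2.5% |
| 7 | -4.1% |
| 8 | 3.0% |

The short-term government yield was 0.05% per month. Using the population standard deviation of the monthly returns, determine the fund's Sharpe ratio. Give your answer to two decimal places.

r̄ = (3.8 + 1.4 + 5.2 − 1.5 − 2.5 + 2.5 − 4.1 + 3) / 8 = 7.80 / 8 = 0.9750%
Σ(r − r̄)² = (3.8 − 0.9750)² + (1.4 − 0.9750)² + (5.2 − 0.9750)² + … = 76.3950
population σ = √(76.3950 / 8) = √9.5494 = 3.0902%
Sharpe = (r̄ − rf) / σ = (0.9750 − 0.05) / 3.0902 = 0.9250 / 3.0902 = 0.2993

0.30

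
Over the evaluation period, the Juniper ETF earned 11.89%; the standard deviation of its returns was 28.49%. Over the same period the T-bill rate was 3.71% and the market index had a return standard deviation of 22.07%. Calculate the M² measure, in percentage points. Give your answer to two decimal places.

Sharpe = (Rp − Rf) / σp = (11.89% − 3.71%) / 28.49% = 0.2871
M² = Rf + Sharpe × σm = 3.71% + 0.2871 × 22.07% = 10.0463%

10.05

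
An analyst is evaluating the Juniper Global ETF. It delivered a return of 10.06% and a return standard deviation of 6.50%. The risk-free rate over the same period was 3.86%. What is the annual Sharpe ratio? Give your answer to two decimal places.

Sharpe = (Rp − Rf) / σp = (10.06% − 3.86%) / 6.50% = 6.20% / 6.50% = 0.9538

0.95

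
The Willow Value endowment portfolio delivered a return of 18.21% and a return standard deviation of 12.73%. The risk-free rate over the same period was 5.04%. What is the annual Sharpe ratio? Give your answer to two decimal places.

Sharpe = (Rp − Rf) / σp = (18.21% − 5.04%) / 12.73% = 13.17% / 12.73% = 1.0346

1.03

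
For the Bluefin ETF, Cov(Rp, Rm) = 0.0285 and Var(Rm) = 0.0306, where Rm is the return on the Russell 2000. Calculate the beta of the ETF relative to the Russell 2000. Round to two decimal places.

0.93

β = Cov(Rp, Rm) / Var(Rm) = 0.0285 / 0.0306 = 0.9314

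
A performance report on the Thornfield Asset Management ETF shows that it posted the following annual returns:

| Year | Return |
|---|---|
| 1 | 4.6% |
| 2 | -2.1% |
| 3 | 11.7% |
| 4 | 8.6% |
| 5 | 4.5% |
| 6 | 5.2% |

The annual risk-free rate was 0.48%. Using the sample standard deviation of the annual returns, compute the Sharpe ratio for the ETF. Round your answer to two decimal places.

1.06

r̄ = (4.6 − 2.1 + 11.7 + 8.6 + 4.5 + 5.2) / 6 = 5.4167%
Sample std dev = √[107.6683 / 5] = 4.6404%
Sharpe = (r̄ − rf) / σ = (5.4167 − 0.48) / 4.6404 = 4.9367 / 4.6404 = 1.0639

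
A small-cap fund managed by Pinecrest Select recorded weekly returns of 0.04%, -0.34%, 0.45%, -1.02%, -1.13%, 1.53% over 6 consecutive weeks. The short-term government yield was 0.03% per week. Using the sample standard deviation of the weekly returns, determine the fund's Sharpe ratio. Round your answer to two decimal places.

r̄ = (0.04 − 0.34 + 0.45 − 1.02 − 1.13 + 1.53) / 6 = -0.0783%
Σ(r − r̄)² = (0.04 − (-0.0783))² + (-0.34 − (-0.0783))² + … = 4.9411
sample σ = √(4.9411 / 5) = √0.9882 = 0.9941%
Sharpe = (r̄ − rf) / σ = (-0.0783 − 0.03) / 0.9941 = -0.1083 / 0.9941 = -0.1089

-0.11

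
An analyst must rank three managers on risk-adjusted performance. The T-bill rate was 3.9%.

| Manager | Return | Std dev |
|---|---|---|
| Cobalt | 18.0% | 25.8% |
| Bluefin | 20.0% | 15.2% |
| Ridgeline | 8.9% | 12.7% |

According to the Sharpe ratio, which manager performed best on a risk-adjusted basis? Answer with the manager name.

Cobalt: Sharpe ratio = (18.0% − 3.9%) / 25.8% = 0.547
Bluefin: Sharpe ratio = (20.0% − 3.9%) / 15.2% = 1.059
Ridgeline: Sharpe ratio = (8.9% − 3.9%) / 12.7% = 0.394
Highest: Bluefin (1.059).

Bluefin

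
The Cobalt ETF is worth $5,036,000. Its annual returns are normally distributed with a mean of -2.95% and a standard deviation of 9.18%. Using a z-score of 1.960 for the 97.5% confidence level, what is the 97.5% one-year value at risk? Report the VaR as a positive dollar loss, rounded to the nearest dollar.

$1,054,679

Return at the 97.5% tail: μ − z·σ = -2.95% − 1.960 × 9.18% = -2.95 − 17.9928 = -20.9428%
VaR = −(-20.9428%) × $5,036,000 = 20.9428% × $5,036,000 = $1,054,679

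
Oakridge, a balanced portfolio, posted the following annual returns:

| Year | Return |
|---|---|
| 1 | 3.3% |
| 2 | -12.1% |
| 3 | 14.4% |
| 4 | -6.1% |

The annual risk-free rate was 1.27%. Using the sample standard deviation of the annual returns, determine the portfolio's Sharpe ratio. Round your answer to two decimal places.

μ = (3.3 − 12.1 + 14.4 − 6.1) / 4 = -0.1250%
Sample σ = √[Σ(r − μ)² / 3] = √[401.8075 / 3] = √133.9358 = 11.5731%
Sharpe = (μ − rf) / σ = (-0.1250 − 1.27) / 11.5731 = -1.3950 / 11.5731 = -0.1205

-0.12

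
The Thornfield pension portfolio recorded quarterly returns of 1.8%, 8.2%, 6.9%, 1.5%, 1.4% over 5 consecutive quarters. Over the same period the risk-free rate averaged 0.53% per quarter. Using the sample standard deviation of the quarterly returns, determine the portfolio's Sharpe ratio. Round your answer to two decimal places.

Mean return μ = 19.80 / 5 = 3.9600%
Σ(r − μ)² = (1.8 − 3.9600)² + (8.2 − 3.9600)² + … = 43.8920
sample σ = √(43.8920 / 4) = √10.9730 = 3.3126%
Sharpe = (μ − rf) / σ = (3.9600 − 0.53) / 3.3126 = 3.4300 / 3.3126 = 1.0354

1.04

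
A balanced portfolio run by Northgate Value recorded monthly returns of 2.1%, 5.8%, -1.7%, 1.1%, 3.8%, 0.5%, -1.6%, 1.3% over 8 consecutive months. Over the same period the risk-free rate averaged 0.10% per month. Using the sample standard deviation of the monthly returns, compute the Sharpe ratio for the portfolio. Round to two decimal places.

r̄ = (2.1 + 5.8 − 1.7 + 1.1 + 3.8 + 0.5 − 1.6 + 1.3) / 8 = 11.30 / 8 = 1.4125%
Sample std dev = √[45.1288 / 7] = 2.5391%
Sharpe = (r̄ − rf) / σ = (1.4125 − 0.1) / 2.5391 = 1.3125 / 2.5391 = 0.5169

0.52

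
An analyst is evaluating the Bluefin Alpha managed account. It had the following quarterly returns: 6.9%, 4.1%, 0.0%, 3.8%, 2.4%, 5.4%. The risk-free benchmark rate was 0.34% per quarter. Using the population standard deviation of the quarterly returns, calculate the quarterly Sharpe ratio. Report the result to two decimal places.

Mean return μ = 22.60 / 6 = 3.7667%
Population σ = √[Σ(r − μ)² / 6] = √[28.6533 / 6] = √4.7756 = 2.1853%
Sharpe = (μ − rf) / σ = (3.7667 − 0.34) / 2.1853 = 3.4267 / 2.1853 = 1.5681

1.57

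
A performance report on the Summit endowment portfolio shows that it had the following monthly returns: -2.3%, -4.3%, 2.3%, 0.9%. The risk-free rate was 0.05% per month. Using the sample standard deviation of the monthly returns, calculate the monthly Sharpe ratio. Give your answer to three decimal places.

μ = (-2.3 − 4.3 + 2.3 + 0.9) / 4 = -3.40 / 4 = -0.8500%
Sample std dev = √[26.9900 / 3] = 2.9994%
Sharpe = (μ − rf) / σ = (-0.8500 − 0.05) / 2.9994 = -0.9000 / 2.9994 = -0.3001

-0.300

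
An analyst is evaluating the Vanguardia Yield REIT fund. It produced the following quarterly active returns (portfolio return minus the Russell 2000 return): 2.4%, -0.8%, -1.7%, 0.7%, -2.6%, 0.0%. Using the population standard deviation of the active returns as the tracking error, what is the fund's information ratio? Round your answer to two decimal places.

-0.20

r̄ = (2.4 − 0.8 − 1.7 + 0.7 − 2.6 + 0) / 6 = -0.3333%
Σ(r − r̄)² = 15.8733; population σ = √(15.8733/6) = 1.6265%
IR = r̄ / tracking error = -0.3333 / 1.6265 = -0.2049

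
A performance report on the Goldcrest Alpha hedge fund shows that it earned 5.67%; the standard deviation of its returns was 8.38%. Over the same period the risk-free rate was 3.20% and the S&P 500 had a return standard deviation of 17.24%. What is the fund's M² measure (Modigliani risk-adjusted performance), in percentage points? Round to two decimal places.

8.28

Sharpe = (Rp − Rf) / σp = (5.67% − 3.20%) / 8.38% = 0.2947
M² = Rf + Sharpe × σm = 3.20% + 0.2947 × 17.24% = 8.2806%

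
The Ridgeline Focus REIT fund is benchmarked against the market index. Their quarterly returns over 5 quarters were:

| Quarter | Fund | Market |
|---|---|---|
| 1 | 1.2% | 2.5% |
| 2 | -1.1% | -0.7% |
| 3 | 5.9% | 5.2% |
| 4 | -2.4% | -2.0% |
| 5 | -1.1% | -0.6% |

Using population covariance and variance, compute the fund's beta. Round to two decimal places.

r̄p = 0.5000%,  r̄m = 0.8800%
Cov = Σ(rp − r̄p)(rm − r̄m) / 5 = 7.5420
Var(rm) = Σ(rm − r̄m)² / 5 = 6.8536
β = Cov / Var = 7.5420 / 6.8536 = 1.1004

1.10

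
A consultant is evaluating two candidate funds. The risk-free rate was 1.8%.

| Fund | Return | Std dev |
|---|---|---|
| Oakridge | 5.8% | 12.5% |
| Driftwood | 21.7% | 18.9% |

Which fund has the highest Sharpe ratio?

Oakridge: Sharpe ratio = (5.8% − 1.8%) / 12.5% = 0.320
Driftwood: Sharpe ratio = (21.7% − 1.8%) / 18.9% = 1.053
Highest: Driftwood (1.053).

Driftwood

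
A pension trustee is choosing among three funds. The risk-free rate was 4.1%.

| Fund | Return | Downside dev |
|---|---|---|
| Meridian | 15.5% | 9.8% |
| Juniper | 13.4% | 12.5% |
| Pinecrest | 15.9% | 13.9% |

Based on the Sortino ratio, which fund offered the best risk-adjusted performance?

Meridian

Meridian: Sortino ratio = (15.5% − 4.1%) / 9.8% = 1.163
Juniper: Sortino ratio = (13.4% − 4.1%) / 12.5% = 0.744
Pinecrest: Sortino ratio = (15.9% − 4.1%) / 13.9% = 0.849
Highest: Meridian (1.163).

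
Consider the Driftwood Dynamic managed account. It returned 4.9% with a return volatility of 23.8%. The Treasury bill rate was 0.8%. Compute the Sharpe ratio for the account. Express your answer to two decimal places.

0.17

Sharpe = (Rp − Rf) / σp = (4.9% − 0.8%) / 23.8% = 4.10% / 23.8% = 0.1723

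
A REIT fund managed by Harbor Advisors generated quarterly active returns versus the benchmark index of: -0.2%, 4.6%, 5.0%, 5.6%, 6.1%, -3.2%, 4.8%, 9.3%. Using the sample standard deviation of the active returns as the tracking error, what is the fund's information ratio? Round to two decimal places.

1.03

μ = (-0.2 + 4.6 + 5 + 5.6 + 6.1 − 3.2 + 4.8 + 9.3) / 8 = 4.0000%
Sample σ = √[Σ(r − μ)² / 7] = √[106.5400 / 7] = √15.2200 = 3.9013%
IR = μ / tracking error = 4.0000 / 3.9013 = 1.0253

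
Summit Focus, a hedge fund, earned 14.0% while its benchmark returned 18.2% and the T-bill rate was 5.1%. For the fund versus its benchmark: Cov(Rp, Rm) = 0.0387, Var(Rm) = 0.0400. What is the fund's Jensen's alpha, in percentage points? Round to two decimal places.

β = Cov / Var = 0.0387 / 0.0400 = 0.9675
E[R] = Rf + β(Rm − Rf) = 5.1% + 0.9675 × (18.2% − 5.1%) = 17.7743%
α = Rp − E[R] = 14.0% − 17.7743% = -3.7743

-3.77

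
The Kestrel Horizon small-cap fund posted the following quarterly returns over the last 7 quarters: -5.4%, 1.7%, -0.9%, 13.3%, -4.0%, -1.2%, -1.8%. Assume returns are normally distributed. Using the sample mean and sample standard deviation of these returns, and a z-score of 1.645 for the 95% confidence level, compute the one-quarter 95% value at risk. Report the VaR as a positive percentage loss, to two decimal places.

9.94

μ = (-5.4 + 1.7 − 0.9 + 13.3 − 4 − 1.2 − 1.8) / 7 = 1.70 / 7 = 0.2429%
Sample σ = √[Σ(r − μ)² / 6] = √[230.0171 / 6] = √38.3362 = 6.1916%
VaR = −(μ − z·σ) = −(0.2429 − 1.645 × 6.1916) = −(-9.9423) = 9.9423%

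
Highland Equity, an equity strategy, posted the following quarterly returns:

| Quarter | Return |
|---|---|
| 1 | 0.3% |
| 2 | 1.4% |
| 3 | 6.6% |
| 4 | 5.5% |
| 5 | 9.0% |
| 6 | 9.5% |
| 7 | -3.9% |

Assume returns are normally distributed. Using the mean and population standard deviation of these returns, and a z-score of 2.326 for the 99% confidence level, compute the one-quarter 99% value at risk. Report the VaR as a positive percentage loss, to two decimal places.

6.61

Mean return r̄ = 28.40 / 7 = 4.0571%
Population σ = √[Σ(r − r̄)² / 7] = √[147.0971 / 7] = √21.0139 = 4.5841%
VaR = −(r̄ − z·σ) = −(4.0571 − 2.326 × 4.5841) = −(-6.6055) = 6.6055%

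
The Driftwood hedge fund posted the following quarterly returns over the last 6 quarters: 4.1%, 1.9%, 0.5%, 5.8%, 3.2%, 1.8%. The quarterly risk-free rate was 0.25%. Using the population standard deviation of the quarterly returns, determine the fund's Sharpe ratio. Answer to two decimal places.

μ = (4.1 + 1.9 + 0.5 + 5.8 + 3.2 + 1.8) / 6 = 17.30 / 6 = 2.8833%
Σ(r − μ)² = (4.1 − 2.8833)² + (1.9 − 2.8833)² + … = 17.9083
σ = √[17.9083 / 6] = 1.7276%
Sharpe = (μ − rf) / σ = (2.8833 − 0.25) / 1.7276 = 2.6333 / 1.7276 = 1.5243

1.52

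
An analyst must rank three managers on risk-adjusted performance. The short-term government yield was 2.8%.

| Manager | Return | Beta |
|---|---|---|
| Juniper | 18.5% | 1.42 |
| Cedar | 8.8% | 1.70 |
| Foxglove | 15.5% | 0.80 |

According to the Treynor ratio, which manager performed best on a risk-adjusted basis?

Foxglove

Juniper: Treynor = (18.5% − 2.8%) / 1.42 = 11.056
Cedar: Treynor = (8.8% − 2.8%) / 1.70 = 3.529
Foxglove: Treynor = (15.5% − 2.8%) / 0.80 = 15.875
Highest: Foxglove (15.875).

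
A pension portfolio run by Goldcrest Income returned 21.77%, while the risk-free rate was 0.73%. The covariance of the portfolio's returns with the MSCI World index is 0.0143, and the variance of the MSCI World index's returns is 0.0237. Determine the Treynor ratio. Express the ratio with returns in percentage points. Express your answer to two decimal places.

34.87

β = Cov / Var = 0.0143 / 0.0237 = 0.6034
Treynor = (Rp − Rf) / β = (21.77% − 0.73%) / 0.6034 = 21.04 / 0.6034 = 34.8691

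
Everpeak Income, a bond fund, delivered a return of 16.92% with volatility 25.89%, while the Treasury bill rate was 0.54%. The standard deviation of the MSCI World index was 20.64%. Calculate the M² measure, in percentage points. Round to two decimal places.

13.60

Sharpe = (Rp − Rf) / σp = (16.92% − 0.54%) / 25.89% = 0.6327
M² = Rf + Sharpe × σm = 0.54% + 0.6327 × 20.64% = 13.5989%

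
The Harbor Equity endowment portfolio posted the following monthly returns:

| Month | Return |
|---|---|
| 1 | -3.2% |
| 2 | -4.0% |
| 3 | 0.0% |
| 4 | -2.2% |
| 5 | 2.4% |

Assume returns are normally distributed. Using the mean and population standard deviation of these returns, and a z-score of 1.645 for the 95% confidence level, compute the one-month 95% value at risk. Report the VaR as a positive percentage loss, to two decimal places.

5.23

μ = (-3.2 − 4 + 0 − 2.2 + 2.4) / 5 = -1.4000%
Σ(r − μ)² = 27.0400; population σ = √(27.0400/5) = 2.3255%
VaR = −(μ − z·σ) = −(-1.4000 − 1.645 × 2.3255) = −(-5.2254) = 5.2254%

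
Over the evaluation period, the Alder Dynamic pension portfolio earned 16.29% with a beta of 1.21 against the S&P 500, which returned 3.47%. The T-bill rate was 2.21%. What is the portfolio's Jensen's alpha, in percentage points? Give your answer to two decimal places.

CAPM expected return = Rf + β(Rm − Rf) = 2.21% + 1.21 × (3.47% − 2.21%) = 2.21 + 1.21 × 1.26 = 3.7346%
Jensen's α = Rp − E[R] = 16.29% − 3.7346% = 12.5554

12.56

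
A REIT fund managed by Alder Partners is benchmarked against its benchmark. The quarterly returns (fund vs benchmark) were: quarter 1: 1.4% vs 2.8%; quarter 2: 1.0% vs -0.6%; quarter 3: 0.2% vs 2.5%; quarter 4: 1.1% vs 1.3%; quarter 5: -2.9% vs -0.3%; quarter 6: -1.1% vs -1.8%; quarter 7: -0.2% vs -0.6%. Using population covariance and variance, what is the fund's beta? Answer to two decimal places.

0.46

r̄p = -0.0714%,  r̄m = 0.4714%
Cov = Σ(rp − r̄p)(rm − r̄m) / 7 = 1.2080
Var(rm) = Σ(rm − r̄m)² / 7 = 2.6106
β = Cov / Var = 1.2080 / 2.6106 = 0.4627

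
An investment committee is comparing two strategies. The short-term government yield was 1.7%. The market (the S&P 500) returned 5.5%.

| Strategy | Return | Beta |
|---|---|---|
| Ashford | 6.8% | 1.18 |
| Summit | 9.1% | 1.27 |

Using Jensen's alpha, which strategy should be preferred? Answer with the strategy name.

Summit

Ashford: α = 6.8% − [1.7% + 1.18 × (5.5% − 1.7%)] = 0.616
Summit: α = 9.1% − [1.7% + 1.27 × (5.5% − 1.7%)] = 2.574
Highest: Summit (2.574).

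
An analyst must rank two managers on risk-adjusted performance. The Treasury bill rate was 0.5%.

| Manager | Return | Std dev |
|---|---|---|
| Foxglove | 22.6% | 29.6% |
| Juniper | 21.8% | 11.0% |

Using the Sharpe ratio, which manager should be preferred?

Juniper

Foxglove: Sharpe ratio = (22.6% − 0.5%) / 29.6% = 0.747
Juniper: Sharpe ratio = (21.8% − 0.5%) / 11.0% = 1.936
Highest: Juniper (1.936).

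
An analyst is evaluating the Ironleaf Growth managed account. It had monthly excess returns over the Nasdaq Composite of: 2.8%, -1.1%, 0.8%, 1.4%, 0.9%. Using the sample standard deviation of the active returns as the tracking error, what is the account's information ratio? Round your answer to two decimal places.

0.69

Mean return μ = 4.80 / 5 = 0.9600%
Σ(r − μ)² = 7.8520; sample σ = √(7.8520/4) = 1.4011%
IR = μ / tracking error = 0.9600 / 1.4011 = 0.6852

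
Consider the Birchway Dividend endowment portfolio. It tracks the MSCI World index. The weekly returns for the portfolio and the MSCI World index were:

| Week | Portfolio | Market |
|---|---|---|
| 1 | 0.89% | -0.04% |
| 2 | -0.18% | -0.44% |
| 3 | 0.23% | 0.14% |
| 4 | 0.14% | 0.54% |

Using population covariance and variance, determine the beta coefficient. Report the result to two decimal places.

r̄p = 0.2700%,  r̄m = 0.0500%
Cov = Σ(rp − r̄p)(rm − r̄m) / 4 = 0.0244
Var(rm) = Σ(rm − r̄m)² / 4 = 0.1241
β = Cov / Var = 0.0244 / 0.1241 = 0.1966

0.20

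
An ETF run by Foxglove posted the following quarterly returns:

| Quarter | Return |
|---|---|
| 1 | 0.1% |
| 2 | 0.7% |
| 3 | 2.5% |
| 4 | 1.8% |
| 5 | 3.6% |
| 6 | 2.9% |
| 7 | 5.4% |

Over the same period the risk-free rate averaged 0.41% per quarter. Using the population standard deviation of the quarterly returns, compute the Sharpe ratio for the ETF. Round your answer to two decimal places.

1.22

r̄ = (0.1 + 0.7 + 2.5 + 1.8 + 3.6 + 2.9 + 5.4) / 7 = 17.00 / 7 = 2.4286%
Population std dev = √[19.2343 / 7] = 1.6576%
Sharpe = (r̄ − rf) / σ = (2.4286 − 0.41) / 1.6576 = 2.0186 / 1.6576 = 1.2178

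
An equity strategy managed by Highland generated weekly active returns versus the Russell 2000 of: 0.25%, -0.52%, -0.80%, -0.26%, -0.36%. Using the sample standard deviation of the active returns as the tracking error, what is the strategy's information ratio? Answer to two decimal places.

Mean return r̄ = -1.690 / 5 = -0.3380%
Sample σ = √[Σ(r − r̄)² / 4] = √[0.5989 / 4] = √0.1497 = 0.3869%
IR = r̄ / tracking error = -0.3380 / 0.3869 = -0.8736

-0.87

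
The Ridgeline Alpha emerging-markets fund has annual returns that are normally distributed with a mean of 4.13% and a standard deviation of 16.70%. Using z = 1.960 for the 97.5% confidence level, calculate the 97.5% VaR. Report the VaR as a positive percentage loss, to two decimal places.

28.60

VaR (as % loss) = −(μ − z·σ) = −(4.13% − 1.960 × 16.70%) = −(-28.6020%) = 28.6020%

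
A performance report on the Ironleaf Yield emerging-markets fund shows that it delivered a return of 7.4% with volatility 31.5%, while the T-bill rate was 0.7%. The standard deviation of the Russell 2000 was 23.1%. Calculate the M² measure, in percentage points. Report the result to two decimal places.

5.61

Sharpe = (Rp − Rf) / σp = (7.4% − 0.7%) / 31.5% = 0.2127
M² = Rf + Sharpe × σm = 0.7% + 0.2127 × 23.1% = 5.6134%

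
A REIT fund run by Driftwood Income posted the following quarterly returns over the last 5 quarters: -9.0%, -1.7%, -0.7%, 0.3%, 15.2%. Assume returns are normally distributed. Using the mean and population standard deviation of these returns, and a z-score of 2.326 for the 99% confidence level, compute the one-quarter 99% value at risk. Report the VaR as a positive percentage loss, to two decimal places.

17.56

Mean return r̄ = 4.10 / 5 = 0.8200%
Σ(r − r̄)² = (-9 − 0.8200)² + (-1.7 − 0.8200)² + … = 312.1480
population σ = √(312.1480 / 5) = √62.4296 = 7.9012%
VaR = −(r̄ − z·σ) = −(0.8200 − 2.326 × 7.9012) = −(-17.5582) = 17.5582%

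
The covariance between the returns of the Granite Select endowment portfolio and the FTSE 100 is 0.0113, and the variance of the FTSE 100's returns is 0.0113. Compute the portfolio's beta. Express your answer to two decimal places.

β = Cov(Rp, Rm) / Var(Rm) = 0.0113 / 0.0113 = 1.0000

1.00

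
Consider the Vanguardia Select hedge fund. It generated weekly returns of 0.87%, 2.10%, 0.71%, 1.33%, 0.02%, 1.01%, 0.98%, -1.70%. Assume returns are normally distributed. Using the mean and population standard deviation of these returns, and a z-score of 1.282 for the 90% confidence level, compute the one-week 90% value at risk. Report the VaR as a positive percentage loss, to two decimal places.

0.68

μ = (0.87 + 2.1 + 0.71 + 1.33 + 0.02 + 1.01 + 0.98 − 1.7) / 8 = 0.6650%
Population σ = √[Σ(r − μ)² / 8] = √[8.7730 / 8] = √1.0966 = 1.0472%
VaR = −(μ − z·σ) = −(0.6650 − 1.282 × 1.0472) = −(-0.6775) = 0.6775%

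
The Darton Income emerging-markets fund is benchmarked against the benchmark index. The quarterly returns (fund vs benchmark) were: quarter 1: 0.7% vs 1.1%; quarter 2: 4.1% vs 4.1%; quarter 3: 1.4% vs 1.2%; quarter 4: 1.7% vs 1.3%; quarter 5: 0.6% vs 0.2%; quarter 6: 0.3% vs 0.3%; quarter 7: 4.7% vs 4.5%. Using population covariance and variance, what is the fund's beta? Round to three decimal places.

r̄p = 1.9286%,  r̄m = 1.8143%
Cov = Σ(rp − r̄p)(rm − r̄m) / 7 = 2.6196
Var(rm) = Σ(rm − r̄m)² / 7 = 2.6412
β = Cov / Var = 2.6196 / 2.6412 = 0.9918

0.992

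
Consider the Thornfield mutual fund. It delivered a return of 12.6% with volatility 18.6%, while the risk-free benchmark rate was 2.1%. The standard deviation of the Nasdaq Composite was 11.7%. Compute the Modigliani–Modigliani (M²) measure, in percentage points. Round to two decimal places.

Sharpe = (Rp − Rf) / σp = (12.6% − 2.1%) / 18.6% = 0.5645
M² = Rf + Sharpe × σm = 2.1% + 0.5645 × 11.7% = 8.7047%

8.70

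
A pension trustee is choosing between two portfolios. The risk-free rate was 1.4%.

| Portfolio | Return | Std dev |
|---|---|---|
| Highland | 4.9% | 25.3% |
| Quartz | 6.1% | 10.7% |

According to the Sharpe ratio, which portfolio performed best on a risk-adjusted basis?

Quartz

Highland: Sharpe ratio = (4.9% − 1.4%) / 25.3% = 0.138
Quartz: Sharpe ratio = (6.1% − 1.4%) / 10.7% = 0.439
Highest: Quartz (0.439).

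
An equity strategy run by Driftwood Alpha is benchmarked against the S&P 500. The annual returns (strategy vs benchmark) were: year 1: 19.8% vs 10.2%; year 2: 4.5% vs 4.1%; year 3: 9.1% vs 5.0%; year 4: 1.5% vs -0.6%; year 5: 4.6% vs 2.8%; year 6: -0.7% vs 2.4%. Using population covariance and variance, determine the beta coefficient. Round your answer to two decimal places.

1.88

r̄p = 6.4667%,  r̄m = 3.9833%
Cov = Σ(rp − r̄p)(rm − r̄m) / 6 = 20.2761
Var(rm) = Σ(rm − r̄m)² / 6 = 10.7681
β = Cov / Var = 20.2761 / 10.7681 = 1.8830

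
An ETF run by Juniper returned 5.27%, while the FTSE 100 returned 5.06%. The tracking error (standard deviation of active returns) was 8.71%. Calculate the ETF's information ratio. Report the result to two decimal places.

0.02

IR = (Rp − Rb) / TE = (5.27% − 5.06%) / 8.71% = 0.21% / 8.71% = 0.0241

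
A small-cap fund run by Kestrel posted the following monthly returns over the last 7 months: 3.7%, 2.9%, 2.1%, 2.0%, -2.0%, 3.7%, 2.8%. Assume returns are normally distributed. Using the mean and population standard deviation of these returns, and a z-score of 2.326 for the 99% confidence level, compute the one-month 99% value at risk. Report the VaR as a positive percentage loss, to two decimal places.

2.05

μ = (3.7 + 2.9 + 2.1 + 2 − 2 + 3.7 + 2.8) / 7 = 15.20 / 7 = 2.1714%
Population std dev = √[23.0343 / 7] = 1.8140%
VaR = −(μ − z·σ) = −(2.1714 − 2.326 × 1.8140) = −(-2.0480) = 2.0480%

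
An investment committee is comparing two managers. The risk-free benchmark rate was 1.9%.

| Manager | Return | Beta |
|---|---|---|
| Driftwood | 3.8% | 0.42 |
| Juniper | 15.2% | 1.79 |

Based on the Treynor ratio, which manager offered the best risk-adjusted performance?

Juniper

Driftwood: Treynor = (3.8% − 1.9%) / 0.42 = 4.524
Juniper: Treynor = (15.2% − 1.9%) / 1.79 = 7.430
Highest: Juniper (7.430).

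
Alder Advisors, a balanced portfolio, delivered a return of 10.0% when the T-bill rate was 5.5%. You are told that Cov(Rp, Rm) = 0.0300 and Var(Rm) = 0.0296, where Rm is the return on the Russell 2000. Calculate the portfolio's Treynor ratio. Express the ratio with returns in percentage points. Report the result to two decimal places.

4.44

β = Cov / Var = 0.0300 / 0.0296 = 1.0135
Treynor = (Rp − Rf) / β = (10.0% − 5.5%) / 1.0135 = 4.50 / 1.0135 = 4.4401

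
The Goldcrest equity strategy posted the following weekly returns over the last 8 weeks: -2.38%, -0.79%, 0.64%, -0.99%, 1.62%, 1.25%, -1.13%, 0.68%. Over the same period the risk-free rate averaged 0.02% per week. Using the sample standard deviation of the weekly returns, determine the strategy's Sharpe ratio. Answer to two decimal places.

r̄ = (-2.38 − 0.79 + 0.64 − 0.99 + 1.62 + 1.25 − 1.13 + 0.68) / 8 = -1.100 / 8 = -0.1375%
Sample σ = √[Σ(r − r̄)² / 7] = √[13.4532 / 7] = √1.9219 = 1.3863%
Sharpe = (r̄ − rf) / σ = (-0.1375 − 0.02) / 1.3863 = -0.1575 / 1.3863 = -0.1136

-0.11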